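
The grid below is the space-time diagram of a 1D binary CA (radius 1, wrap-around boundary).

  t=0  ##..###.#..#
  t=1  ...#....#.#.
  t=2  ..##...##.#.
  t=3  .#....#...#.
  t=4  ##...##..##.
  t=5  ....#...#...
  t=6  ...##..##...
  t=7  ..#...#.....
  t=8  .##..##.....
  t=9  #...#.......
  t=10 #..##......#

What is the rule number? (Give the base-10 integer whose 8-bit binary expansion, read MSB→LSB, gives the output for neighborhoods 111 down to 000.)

  [7] ### => .  t=0,i=0
  [6] ##. => .  t=0,i=1
  [5] #.# => .  t=0,i=7
  [4] #.. => .  t=0,i=2
  [3] .## => .  t=0,i=4
  [2] .#. => #  t=0,i=8
  [1] ..# => #  t=0,i=3
  [0] ... => .  t=1,i=0
  bits 00000110 = 6

6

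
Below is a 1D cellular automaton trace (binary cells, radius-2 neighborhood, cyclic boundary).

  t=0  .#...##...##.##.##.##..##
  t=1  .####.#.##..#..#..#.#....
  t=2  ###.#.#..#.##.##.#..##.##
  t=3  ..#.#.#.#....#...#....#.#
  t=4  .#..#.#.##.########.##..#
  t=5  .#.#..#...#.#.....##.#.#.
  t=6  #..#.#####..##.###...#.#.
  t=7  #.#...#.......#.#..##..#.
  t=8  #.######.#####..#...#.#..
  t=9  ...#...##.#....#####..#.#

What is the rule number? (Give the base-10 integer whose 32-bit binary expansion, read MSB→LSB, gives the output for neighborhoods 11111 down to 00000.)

  nb #####: next=.  (t=2,i=0, bit31=0)
  nb ####.: next=.  (t=1,i=3, bit30=0)
  nb ###.#: next=#  (t=1,i=4, bit29=1)
  nb ###..: next=.  (t=6,i=9, bit28=0)
  nb ##.##: next=#  (t=0,i=12, bit27=1)
  nb ##.#.: next=.  (t=0,i=0, bit26=0)
  nb ##..#: next=.  (t=0,i=21, bit25=0)
  nb ##...: next=.  (t=0,i=7, bit24=0)
  nb #.###: next=.  (t=2,i=23, bit23=0)
  nb #.##.: next=.  (t=0,i=13, bit22=0)
  nb #.#.#: next=#  (t=1,i=6, bit21=1)
  nb #.#..: next=#  (t=0,i=1, bit20=1)
  nb #..##: next=.  (t=0,i=22, bit19=0)
  nb #..#.: next=#  (t=1,i=11, bit18=1)
  nb #...#: next=#  (t=0,i=3, bit17=1)
  nb #....: next=.  (t=1,i=22, bit16=0)
  nb .####: next=#  (t=1,i=2, bit15=1)
  nb .###.: next=#  (t=6,i=16, bit14=1)
  nb .##.#: next=.  (t=0,i=11, bit13=0)
  nb .##..: next=#  (t=0,i=6, bit12=1)
  nb .#.##: next=.  (t=1,i=7, bit11=0)
  nb .#.#.: next=.  (t=1,i=19, bit10=0)
  nb .#..#: next=.  (t=1,i=13, bit9=0)
  nb .#...: next=#  (t=0,i=2, bit8=1)
  nb ..###: next=#  (t=1,i=1, bit7=1)
  nb ..##.: next=.  (t=0,i=5, bit6=0)
  nb ..#.#: next=.  (t=1,i=18, bit5=0)
  nb ..#..: next=#  (t=1,i=12, bit4=1)
  nb ...##: next=#  (t=0,i=4, bit3=1)
  nb ...#.: next=#  (t=3,i=12, bit2=1)
  nb ....#: next=#  (t=1,i=24, bit1=1)
  nb .....: next=#  (t=1,i=23, bit0=1)
  bits 00101000001101101101000110011111 = 674681247

674681247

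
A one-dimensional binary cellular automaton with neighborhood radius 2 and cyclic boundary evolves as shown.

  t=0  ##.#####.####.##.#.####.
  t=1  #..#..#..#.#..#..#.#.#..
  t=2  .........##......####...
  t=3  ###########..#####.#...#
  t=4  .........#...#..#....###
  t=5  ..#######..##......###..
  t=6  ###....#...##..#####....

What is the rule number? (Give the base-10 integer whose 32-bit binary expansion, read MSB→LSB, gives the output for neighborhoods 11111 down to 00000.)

1088558319

  [31] ##### => .  t=0,i=5
  [30] ####. => #  t=0,i=6
  [29] ###.# => .  t=0,i=7
  [28] ###.. => .  t=2,i=20
  [27] ##.## => .  t=0,i=2
  [26] ##.#. => .  t=0,i=16
  [25] ##..# => .  t=3,i=11
  [24] ##... => .  t=2,i=11
  [23] #.### => #  t=0,i=3
  [22] #.##. => #  t=0,i=0
  [21] #.#.# => #  t=0,i=17
  [20] #.#.. => .  t=1,i=11
  [19] #..## => .  t=3,i=12
  [18] #..#. => .  t=1,i=2
  [17] #...# => #  t=3,i=21
  [16] #.... => .  t=2,i=12
  [15] .#### => .  t=0,i=4
  [14] .###. => .  t=4,i=22
  [13] .##.# => .  t=0,i=1
  [12] .##.. => #  t=2,i=10
  [11] .#.## => .  t=0,i=18
  [10] .#.#. => #  t=1,i=10
  [9] .#..# => .  t=1,i=1
  [8] .#... => .  t=3,i=20
  [7] ..### => #  t=2,i=17
  [6] ..##. => #  t=2,i=9
  [5] ..#.# => #  t=1,i=9
  [4] ..#.. => .  t=1,i=0
  [3] ...## => #  t=2,i=8
  [2] ...#. => #  t=4,i=8
  [1] ....# => #  t=2,i=7
  [0] ..... => #  t=2,i=0
  bits 01000000111000100001010011101111 = 1088558319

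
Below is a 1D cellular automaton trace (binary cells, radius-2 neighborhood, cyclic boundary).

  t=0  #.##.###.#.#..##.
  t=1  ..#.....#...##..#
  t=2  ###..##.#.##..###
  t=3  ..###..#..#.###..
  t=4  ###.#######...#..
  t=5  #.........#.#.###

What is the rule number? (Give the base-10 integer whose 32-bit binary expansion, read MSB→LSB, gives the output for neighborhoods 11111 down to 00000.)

  [31] ##### => .  t=2,i=0
  [30] ####. => .  t=2,i=1
  [29] ###.# => .  t=0,i=7
  [28] ###.. => #  t=2,i=2
  [27] ##.## => .  t=0,i=4
  [26] ##.#. => #  t=0,i=8
  [25] ##..# => #  t=1,i=14
  [24] ##... => .  t=3,i=15
  [23] #.### => .  t=0,i=5
  [22] #.##. => #  t=0,i=2
  [21] #.#.# => .  t=0,i=0
  [20] #.#.. => .  t=0,i=11
  [19] #..## => #  t=0,i=13
  [18] #..#. => #  t=1,i=1
  [17] #...# => #  t=1,i=10
  [16] #.... => .  t=1,i=4
  [15] .#### => .  t=2,i=15
  [14] .###. => .  t=0,i=6
  [13] .##.# => .  t=0,i=3
  [12] .##.. => .  t=1,i=13
  [11] .#.## => .  t=0,i=1
  [10] .#.#. => .  t=0,i=10
  [9] .#..# => #  t=0,i=12
  [8] .#... => .  t=1,i=3
  [7] ..### => #  t=2,i=14
  [6] ..##. => .  t=0,i=14
  [5] ..#.# => #  t=3,i=10
  [4] ..#.. => #  t=1,i=2
  [3] ...## => #  t=1,i=11
  [2] ...#. => .  t=1,i=7
  [1] ....# => #  t=1,i=6
  [0] ..... => #  t=1,i=5
  bits 00010110010011100000001010111011 = 374211259

374211259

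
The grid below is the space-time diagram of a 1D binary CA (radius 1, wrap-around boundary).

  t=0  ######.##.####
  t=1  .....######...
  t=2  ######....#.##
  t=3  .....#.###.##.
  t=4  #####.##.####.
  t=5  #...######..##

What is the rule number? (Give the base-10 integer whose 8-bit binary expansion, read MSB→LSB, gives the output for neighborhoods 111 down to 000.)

107

  ### -> .   bit 7 = 0  t=0,i=0
  ##. -> #   bit 6 = 1  t=0,i=5
  #.# -> #   bit 5 = 1  t=0,i=6
  #.. -> .   bit 4 = 0  t=1,i=11
  .## -> #   bit 3 = 1  t=0,i=7
  .#. -> .   bit 2 = 0  t=2,i=10
  ..# -> #   bit 1 = 1  t=1,i=4
  ... -> #   bit 0 = 1  t=1,i=0
  bits 01101011 = 107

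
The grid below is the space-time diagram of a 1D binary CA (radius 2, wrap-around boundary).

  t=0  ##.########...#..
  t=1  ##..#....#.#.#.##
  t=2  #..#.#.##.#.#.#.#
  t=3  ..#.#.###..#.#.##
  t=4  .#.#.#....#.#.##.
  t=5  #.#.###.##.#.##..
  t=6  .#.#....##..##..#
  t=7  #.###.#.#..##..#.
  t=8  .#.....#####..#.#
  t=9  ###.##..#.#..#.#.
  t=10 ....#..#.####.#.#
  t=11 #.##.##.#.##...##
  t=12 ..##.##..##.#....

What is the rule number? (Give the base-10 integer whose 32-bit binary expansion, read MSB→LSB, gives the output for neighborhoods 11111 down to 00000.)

1096593223

  nb #####: next=.  (t=0,i=5, bit31=0)
  nb ####.: next=#  (t=0,i=9, bit30=1)
  nb ###.#: next=.  (t=5,i=6, bit29=0)
  nb ###..: next=.  (t=0,i=10, bit28=0)
  nb ##.##: next=.  (t=0,i=2, bit27=0)
  nb ##.#.: next=.  (t=2,i=9, bit26=0)
  nb ##..#: next=.  (t=1,i=2, bit25=0)
  nb ##...: next=#  (t=0,i=11, bit24=1)
  nb #.###: next=.  (t=0,i=3, bit23=0)
  nb #.##.: next=#  (t=2,i=7, bit22=1)
  nb #.#.#: next=.  (t=1,i=11, bit21=0)
  nb #.#..: next=#  (t=4,i=5, bit20=1)
  nb #..##: next=#  (t=0,i=16, bit19=1)
  nb #..#.: next=#  (t=1,i=3, bit18=1)
  nb #...#: next=.  (t=0,i=12, bit17=0)
  nb #....: next=.  (t=1,i=6, bit16=0)
  nb .####: next=#  (t=0,i=4, bit15=1)
  nb .###.: next=.  (t=3,i=7, bit14=0)
  nb .##.#: next=#  (t=0,i=1, bit13=1)
  nb .##..: next=.  (t=2,i=0, bit12=0)
  nb .#.##: next=#  (t=1,i=14, bit11=1)
  nb .#.#.: next=#  (t=1,i=10, bit10=1)
  nb .#..#: next=#  (t=0,i=15, bit9=1)
  nb .#...: next=#  (t=1,i=5, bit8=1)
  nb ..###: next=.  (t=8,i=7, bit7=0)
  nb ..##.: next=#  (t=0,i=0, bit6=1)
  nb ..#.#: next=.  (t=1,i=9, bit5=0)
  nb ..#..: next=.  (t=0,i=14, bit4=0)
  nb ...##: next=.  (t=6,i=7, bit3=0)
  nb ...#.: next=#  (t=0,i=13, bit2=1)
  nb ....#: next=#  (t=1,i=7, bit1=1)
  nb .....: next=#  (t=8,i=4, bit0=1)
  bits 01000001010111001010111101000111 = 1096593223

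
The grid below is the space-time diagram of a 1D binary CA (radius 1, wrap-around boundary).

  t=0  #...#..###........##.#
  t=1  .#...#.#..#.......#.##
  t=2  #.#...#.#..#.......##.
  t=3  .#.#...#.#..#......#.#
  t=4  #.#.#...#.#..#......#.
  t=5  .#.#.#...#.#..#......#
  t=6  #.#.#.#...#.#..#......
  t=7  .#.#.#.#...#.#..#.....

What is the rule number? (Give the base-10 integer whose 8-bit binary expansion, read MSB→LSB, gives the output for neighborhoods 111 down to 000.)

  [7] ### => .  t=0,i=8
  [6] ##. => .  t=0,i=0
  [5] #.# => #  t=0,i=20
  [4] #.. => #  t=0,i=1
  [3] .## => #  t=0,i=7
  [2] .#. => .  t=0,i=4
  [1] ..# => .  t=0,i=3
  [0] ... => .  t=0,i=2
  bits 00111000 = 56

56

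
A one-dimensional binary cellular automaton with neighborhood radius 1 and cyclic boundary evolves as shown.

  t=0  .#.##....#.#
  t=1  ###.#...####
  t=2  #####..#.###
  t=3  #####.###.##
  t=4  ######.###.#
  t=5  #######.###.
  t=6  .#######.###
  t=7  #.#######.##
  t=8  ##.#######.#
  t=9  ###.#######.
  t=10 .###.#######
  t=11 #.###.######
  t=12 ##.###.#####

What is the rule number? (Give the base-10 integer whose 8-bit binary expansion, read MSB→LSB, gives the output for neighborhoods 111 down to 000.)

  ###|#  b7=1 t=1,i=0
  ##.|#  b6=1 t=0,i=4
  #.#|#  b5=1 t=0,i=0
  #..|.  b4=0 t=0,i=5
  .##|.  b3=0 t=0,i=3
  .#.|#  b2=1 t=0,i=1
  ..#|#  b1=1 t=0,i=8
  ...|.  b0=0 t=0,i=6
  bits 11100110 = 230

230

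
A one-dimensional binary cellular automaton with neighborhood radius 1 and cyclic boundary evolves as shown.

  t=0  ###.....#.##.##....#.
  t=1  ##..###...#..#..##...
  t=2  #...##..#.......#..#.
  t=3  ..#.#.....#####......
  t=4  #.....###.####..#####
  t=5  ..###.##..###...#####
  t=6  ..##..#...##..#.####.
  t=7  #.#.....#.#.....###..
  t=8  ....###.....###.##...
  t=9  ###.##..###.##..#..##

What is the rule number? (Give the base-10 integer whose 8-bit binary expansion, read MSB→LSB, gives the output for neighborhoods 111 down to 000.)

  ### -> #   bit 7 = 1  t=0,i=1
  ##. -> .   bit 6 = 0  t=0,i=2
  #.# -> .   bit 5 = 0  t=0,i=9
  #.. -> .   bit 4 = 0  t=0,i=3
  .## -> #   bit 3 = 1  t=0,i=0
  .#. -> .   bit 2 = 0  t=0,i=8
  ..# -> .   bit 1 = 0  t=0,i=7
  ... -> #   bit 0 = 1  t=0,i=4
  bits 10001001 = 137

137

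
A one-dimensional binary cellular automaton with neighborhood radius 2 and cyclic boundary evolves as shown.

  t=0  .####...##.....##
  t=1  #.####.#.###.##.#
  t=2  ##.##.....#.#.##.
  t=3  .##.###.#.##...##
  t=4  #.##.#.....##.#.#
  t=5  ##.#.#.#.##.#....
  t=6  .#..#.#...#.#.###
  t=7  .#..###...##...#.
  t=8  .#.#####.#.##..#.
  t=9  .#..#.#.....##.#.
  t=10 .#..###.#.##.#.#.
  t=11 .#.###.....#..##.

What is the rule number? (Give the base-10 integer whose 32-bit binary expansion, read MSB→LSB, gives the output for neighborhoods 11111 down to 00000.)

  #####|.  b31=0 t=8,i=5
  ####.|#  b30=1 t=0,i=3
  ###.#|.  b29=0 t=1,i=5
  ###..|#  b28=1 t=0,i=4
  ##.##|#  b27=1 t=0,i=0
  ##.#.|.  b26=0 t=1,i=6
  ##..#|#  b25=1 t=8,i=13
  ##...|#  b24=1 t=0,i=5
  #.###|.  b23=0 t=0,i=1
  #.##.|.  b22=0 t=1,i=13
  #.#.#|.  b21=0 t=1,i=7
  #.#..|#  b20=1 t=4,i=5
  #..##|#  b19=1 t=7,i=3
  #..#.|.  b18=0 t=6,i=3
  #...#|.  b17=0 t=0,i=6
  #....|#  b16=1 t=0,i=11
  .####|#  b15=1 t=0,i=2
  .###.|#  b14=1 t=1,i=10
  .##.#|#  b13=1 t=0,i=16
  .##..|#  b12=1 t=0,i=9
  .#.##|.  b11=0 t=1,i=8
  .#.#.|#  b10=1 t=2,i=11
  .#..#|.  b9=0 t=6,i=2
  .#...|.  b8=0 t=4,i=6
  ..###|#  b7=1 t=7,i=4
  ..##.|.  b6=0 t=0,i=8
  ..#.#|#  b5=1 t=2,i=10
  ..#..|#  b4=1 t=7,i=1
  ...##|#  b3=1 t=0,i=7
  ...#.|.  b2=0 t=2,i=9
  ....#|#  b1=1 t=0,i=13
  .....|.  b0=0 t=0,i=12
  bits 01011011000110011111010010111010 = 1528427706

1528427706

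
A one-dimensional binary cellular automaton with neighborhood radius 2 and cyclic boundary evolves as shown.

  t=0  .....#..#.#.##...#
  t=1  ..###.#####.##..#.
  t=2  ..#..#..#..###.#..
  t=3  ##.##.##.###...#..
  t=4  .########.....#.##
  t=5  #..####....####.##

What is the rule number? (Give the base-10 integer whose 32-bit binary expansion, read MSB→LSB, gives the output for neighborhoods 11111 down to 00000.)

2289841831

  ##### -> #   bit 31 = 1  t=1,i=8
  ####. -> .   bit 30 = 0  t=1,i=9
  ###.# -> .   bit 29 = 0  t=1,i=4
  ###.. -> .   bit 28 = 0  t=3,i=11
  ##.## -> #   bit 27 = 1  t=1,i=5
  ##.#. -> .   bit 26 = 0  t=2,i=14
  ##..# -> .   bit 25 = 0  t=1,i=14
  ##... -> .   bit 24 = 0  t=0,i=14
  #.### -> .   bit 23 = 0  t=1,i=6
  #.##. -> #   bit 22 = 1  t=0,i=12
  #.#.# -> #   bit 21 = 1  t=0,i=10
  #.#.. -> #   bit 20 = 1  t=2,i=15
  #..## -> #   bit 19 = 1  t=2,i=10
  #..#. -> #   bit 18 = 1  t=0,i=7
  #...# -> .   bit 17 = 0  t=0,i=15
  #.... -> .   bit 16 = 0  t=0,i=1
  .#### -> .   bit 15 = 0  t=1,i=7
  .###. -> .   bit 14 = 0  t=1,i=3
  .##.# -> #   bit 13 = 1  t=3,i=1
  .##.. -> #   bit 12 = 1  t=0,i=13
  .#.## -> .   bit 11 = 0  t=0,i=11
  .#.#. -> #   bit 10 = 1  t=0,i=9
  .#..# -> #   bit 9 = 1  t=0,i=6
  .#... -> .   bit 8 = 0  t=0,i=0
  ..### -> #   bit 7 = 1  t=1,i=2
  ..##. -> .   bit 6 = 0  t=3,i=0
  ..#.# -> #   bit 5 = 1  t=0,i=8
  ..#.. -> .   bit 4 = 0  t=0,i=5
  ...## -> .   bit 3 = 0  t=1,i=1
  ...#. -> #   bit 2 = 1  t=0,i=4
  ....# -> #   bit 1 = 1  t=0,i=3
  ..... -> #   bit 0 = 1  t=0,i=2
  bits 10001000011111000011011010100111 = 2289841831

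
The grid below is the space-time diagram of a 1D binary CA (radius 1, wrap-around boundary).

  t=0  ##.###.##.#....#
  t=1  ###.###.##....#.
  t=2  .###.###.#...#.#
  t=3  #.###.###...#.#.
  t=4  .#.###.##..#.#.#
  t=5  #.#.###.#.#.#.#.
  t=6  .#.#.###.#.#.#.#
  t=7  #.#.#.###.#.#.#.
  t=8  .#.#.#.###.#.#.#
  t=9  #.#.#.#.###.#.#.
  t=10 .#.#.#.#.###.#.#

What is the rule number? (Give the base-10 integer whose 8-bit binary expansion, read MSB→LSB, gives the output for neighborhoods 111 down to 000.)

  [7] ### => #  t=0,i=0
  [6] ##. => #  t=0,i=1
  [5] #.# => #  t=0,i=2
  [4] #.. => .  t=0,i=11
  [3] .## => .  t=0,i=3
  [2] .#. => .  t=0,i=10
  [1] ..# => #  t=0,i=14
  [0] ... => .  t=0,i=12
  bits 11100010 = 226

226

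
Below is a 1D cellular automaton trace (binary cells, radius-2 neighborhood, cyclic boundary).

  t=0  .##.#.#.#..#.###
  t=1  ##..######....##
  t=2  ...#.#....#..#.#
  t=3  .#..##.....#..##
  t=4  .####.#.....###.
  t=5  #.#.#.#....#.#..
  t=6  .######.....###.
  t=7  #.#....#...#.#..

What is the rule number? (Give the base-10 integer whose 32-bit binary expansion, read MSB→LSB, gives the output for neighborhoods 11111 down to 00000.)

695912008

  ##### -> .   bit 31 = 0  t=1,i=6
  ####. -> .   bit 30 = 0  t=1,i=0
  ###.# -> #   bit 29 = 1  t=0,i=15
  ###.. -> .   bit 28 = 0  t=1,i=1
  ##.## -> #   bit 27 = 1  t=0,i=0
  ##.#. -> .   bit 26 = 0  t=0,i=3
  ##..# -> .   bit 25 = 0  t=1,i=2
  ##... -> #   bit 24 = 1  t=1,i=10
  #.### -> .   bit 23 = 0  t=0,i=13
  #.##. -> #   bit 22 = 1  t=0,i=1
  #.#.# -> #   bit 21 = 1  t=0,i=4
  #.#.. -> #   bit 20 = 1  t=0,i=8
  #..## -> #   bit 19 = 1  t=1,i=3
  #..#. -> .   bit 18 = 0  t=0,i=10
  #...# -> #   bit 17 = 1  t=2,i=1
  #.... -> .   bit 16 = 0  t=1,i=11
  .#### -> #   bit 15 = 1  t=1,i=5
  .###. -> #   bit 14 = 1  t=0,i=14
  .##.# -> .   bit 13 = 0  t=0,i=2
  .##.. -> .   bit 12 = 0  t=3,i=5
  .#.## -> .   bit 11 = 0  t=0,i=12
  .#.#. -> #   bit 10 = 1  t=0,i=5
  .#..# -> #   bit 9 = 1  t=0,i=9
  .#... -> .   bit 8 = 0  t=2,i=0
  ..### -> .   bit 7 = 0  t=1,i=4
  ..##. -> #   bit 6 = 1  t=3,i=4
  ..#.# -> .   bit 5 = 0  t=0,i=11
  ..#.. -> .   bit 4 = 0  t=2,i=10
  ...## -> #   bit 3 = 1  t=1,i=13
  ...#. -> .   bit 2 = 0  t=2,i=2
  ....# -> .   bit 1 = 0  t=1,i=12
  ..... -> .   bit 0 = 0  t=3,i=8
  bits 00101001011110101100011001001000 = 695912008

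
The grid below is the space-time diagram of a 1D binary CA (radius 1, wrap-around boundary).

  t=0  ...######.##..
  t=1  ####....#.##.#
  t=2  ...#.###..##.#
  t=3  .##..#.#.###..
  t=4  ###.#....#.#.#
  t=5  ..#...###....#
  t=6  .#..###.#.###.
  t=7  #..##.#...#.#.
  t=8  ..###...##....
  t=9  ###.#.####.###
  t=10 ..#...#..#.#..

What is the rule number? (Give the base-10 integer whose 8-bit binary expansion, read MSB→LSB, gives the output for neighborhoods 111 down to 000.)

75

  ###|.  b7=0 t=0,i=4
  ##.|#  b6=1 t=0,i=8
  #.#|.  b5=0 t=0,i=9
  #..|.  b4=0 t=0,i=12
  .##|#  b3=1 t=0,i=3
  .#.|.  b2=0 t=1,i=8
  ..#|#  b1=1 t=0,i=2
  ...|#  b0=1 t=0,i=0
  bits 01001011 = 75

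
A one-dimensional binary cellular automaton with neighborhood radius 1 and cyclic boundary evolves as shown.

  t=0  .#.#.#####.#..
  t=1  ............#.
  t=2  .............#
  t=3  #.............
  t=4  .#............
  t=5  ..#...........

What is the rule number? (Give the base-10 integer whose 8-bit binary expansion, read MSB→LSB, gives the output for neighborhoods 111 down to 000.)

16

  ### -> .   bit 7 = 0  t=0,i=6
  ##. -> .   bit 6 = 0  t=0,i=9
  #.# -> .   bit 5 = 0  t=0,i=2
  #.. -> #   bit 4 = 1  t=0,i=12
  .## -> .   bit 3 = 0  t=0,i=5
  .#. -> .   bit 2 = 0  t=0,i=1
  ..# -> .   bit 1 = 0  t=0,i=0
  ... -> .   bit 0 = 0  t=0,i=13
  bits 00010000 = 16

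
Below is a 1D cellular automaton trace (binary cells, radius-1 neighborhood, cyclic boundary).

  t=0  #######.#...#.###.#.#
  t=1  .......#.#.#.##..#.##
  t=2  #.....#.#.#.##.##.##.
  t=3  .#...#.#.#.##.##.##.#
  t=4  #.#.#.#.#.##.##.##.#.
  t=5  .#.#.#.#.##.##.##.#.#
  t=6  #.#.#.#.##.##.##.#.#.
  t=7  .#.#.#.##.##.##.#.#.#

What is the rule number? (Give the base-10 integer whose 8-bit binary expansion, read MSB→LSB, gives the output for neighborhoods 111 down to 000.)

58

  [7] ### => .  t=0,i=0
  [6] ##. => .  t=0,i=6
  [5] #.# => #  t=0,i=7
  [4] #.. => #  t=0,i=9
  [3] .## => #  t=0,i=14
  [2] .#. => .  t=0,i=8
  [1] ..# => #  t=0,i=11
  [0] ... => .  t=0,i=10
  bits 00111010 = 58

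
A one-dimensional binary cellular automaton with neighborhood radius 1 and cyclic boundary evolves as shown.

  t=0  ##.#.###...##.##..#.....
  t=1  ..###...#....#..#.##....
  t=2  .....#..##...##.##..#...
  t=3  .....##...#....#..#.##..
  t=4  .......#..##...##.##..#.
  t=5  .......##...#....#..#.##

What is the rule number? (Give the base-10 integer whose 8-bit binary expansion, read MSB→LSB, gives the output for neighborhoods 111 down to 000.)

52

  ### -> .   bit 7 = 0  t=0,i=6
  ##. -> .   bit 6 = 0  t=0,i=1
  #.# -> #   bit 5 = 1  t=0,i=2
  #.. -> #   bit 4 = 1  t=0,i=8
  .## -> .   bit 3 = 0  t=0,i=0
  .#. -> #   bit 2 = 1  t=0,i=3
  ..# -> .   bit 1 = 0  t=0,i=10
  ... -> .   bit 0 = 0  t=0,i=9
  bits 00110100 = 52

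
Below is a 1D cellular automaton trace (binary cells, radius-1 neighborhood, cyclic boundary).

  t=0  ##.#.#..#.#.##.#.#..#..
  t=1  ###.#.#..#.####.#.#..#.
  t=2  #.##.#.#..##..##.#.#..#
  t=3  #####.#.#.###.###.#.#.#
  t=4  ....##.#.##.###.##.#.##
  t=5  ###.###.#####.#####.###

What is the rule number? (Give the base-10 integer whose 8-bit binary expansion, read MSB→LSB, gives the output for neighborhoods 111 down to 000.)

121

  ###|.  b7=0 t=1,i=1
  ##.|#  b6=1 t=0,i=1
  #.#|#  b5=1 t=0,i=2
  #..|#  b4=1 t=0,i=6
  .##|#  b3=1 t=0,i=0
  .#.|.  b2=0 t=0,i=3
  ..#|.  b1=0 t=0,i=7
  ...|#  b0=1 t=4,i=1
  bits 01111001 = 121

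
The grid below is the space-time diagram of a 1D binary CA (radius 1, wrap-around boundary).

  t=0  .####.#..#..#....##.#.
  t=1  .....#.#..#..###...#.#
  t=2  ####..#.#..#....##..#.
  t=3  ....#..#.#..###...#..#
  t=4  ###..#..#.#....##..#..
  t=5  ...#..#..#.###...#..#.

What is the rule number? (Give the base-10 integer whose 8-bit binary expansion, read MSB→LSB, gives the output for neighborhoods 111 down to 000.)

49

  nb ###: next=.  (t=0,i=2, bit7=0)
  nb ##.: next=.  (t=0,i=4, bit6=0)
  nb #.#: next=#  (t=0,i=5, bit5=1)
  nb #..: next=#  (t=0,i=7, bit4=1)
  nb .##: next=.  (t=0,i=1, bit3=0)
  nb .#.: next=.  (t=0,i=6, bit2=0)
  nb ..#: next=.  (t=0,i=0, bit1=0)
  nb ...: next=#  (t=0,i=14, bit0=1)
  bits 00110001 = 49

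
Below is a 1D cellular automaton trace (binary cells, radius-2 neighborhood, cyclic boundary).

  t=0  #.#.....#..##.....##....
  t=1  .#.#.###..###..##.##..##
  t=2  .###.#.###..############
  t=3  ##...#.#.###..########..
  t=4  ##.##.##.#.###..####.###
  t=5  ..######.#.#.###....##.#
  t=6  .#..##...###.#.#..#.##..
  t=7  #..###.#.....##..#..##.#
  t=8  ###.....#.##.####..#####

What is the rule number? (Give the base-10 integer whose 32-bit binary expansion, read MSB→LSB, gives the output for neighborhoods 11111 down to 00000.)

2599302471

  [31] ##### => #  t=2,i=14
  [30] ####. => .  t=2,i=22
  [29] ###.# => .  t=2,i=3
  [28] ###.. => #  t=1,i=7
  [27] ##.## => #  t=1,i=17
  [26] ##.#. => .  t=1,i=0
  [25] ##..# => #  t=1,i=8
  [24] ##... => .  t=0,i=13
  [23] #.### => #  t=1,i=5
  [22] #.##. => #  t=1,i=18
  [21] #.#.# => #  t=1,i=1
  [20] #.#.. => .  t=0,i=2
  [19] #..## => #  t=0,i=10
  [18] #..#. => #  t=6,i=17
  [17] #...# => #  t=3,i=3
  [16] #.... => .  t=0,i=4
  [15] .#### => .  t=2,i=13
  [14] .###. => .  t=1,i=6
  [13] .##.# => #  t=1,i=16
  [12] .##.. => #  t=0,i=12
  [11] .#.## => .  t=1,i=4
  [10] .#.#. => #  t=0,i=1
  [9] .#..# => .  t=0,i=9
  [8] .#... => #  t=0,i=3
  [7] ..### => .  t=1,i=10
  [6] ..##. => #  t=0,i=11
  [5] ..#.# => .  t=0,i=0
  [4] ..#.. => .  t=0,i=8
  [3] ...## => .  t=0,i=17
  [2] ...#. => #  t=0,i=7
  [1] ....# => #  t=0,i=6
  [0] ..... => #  t=0,i=5
  bits 10011010111011100011010101000111 = 2599302471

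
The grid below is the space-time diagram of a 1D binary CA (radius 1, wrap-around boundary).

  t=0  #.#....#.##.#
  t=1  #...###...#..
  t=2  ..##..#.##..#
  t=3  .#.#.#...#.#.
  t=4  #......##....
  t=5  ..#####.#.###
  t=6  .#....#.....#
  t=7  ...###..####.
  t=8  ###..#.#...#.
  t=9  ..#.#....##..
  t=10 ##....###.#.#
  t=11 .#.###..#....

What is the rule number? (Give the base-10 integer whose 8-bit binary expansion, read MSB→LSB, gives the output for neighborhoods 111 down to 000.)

67

  nb ###: next=.  (t=1,i=5, bit7=0)
  nb ##.: next=#  (t=0,i=0, bit6=1)
  nb #.#: next=.  (t=0,i=1, bit5=0)
  nb #..: next=.  (t=0,i=3, bit4=0)
  nb .##: next=.  (t=0,i=9, bit3=0)
  nb .#.: next=.  (t=0,i=2, bit2=0)
  nb ..#: next=#  (t=0,i=6, bit1=1)
  nb ...: next=#  (t=0,i=4, bit0=1)
  bits 01000011 = 67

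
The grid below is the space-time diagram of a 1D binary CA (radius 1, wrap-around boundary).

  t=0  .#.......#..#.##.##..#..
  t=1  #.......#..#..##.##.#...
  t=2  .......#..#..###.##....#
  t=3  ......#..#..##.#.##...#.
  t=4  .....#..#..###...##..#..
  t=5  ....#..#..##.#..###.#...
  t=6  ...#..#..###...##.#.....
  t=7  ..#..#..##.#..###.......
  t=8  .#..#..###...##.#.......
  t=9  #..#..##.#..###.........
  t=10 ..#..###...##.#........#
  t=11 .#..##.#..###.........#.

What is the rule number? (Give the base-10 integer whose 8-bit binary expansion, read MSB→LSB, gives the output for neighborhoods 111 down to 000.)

74

  ### -> .   bit 7 = 0  t=2,i=14
  ##. -> #   bit 6 = 1  t=0,i=15
  #.# -> .   bit 5 = 0  t=0,i=13
  #.. -> .   bit 4 = 0  t=0,i=2
  .## -> #   bit 3 = 1  t=0,i=14
  .#. -> .   bit 2 = 0  t=0,i=1
  ..# -> #   bit 1 = 1  t=0,i=0
  ... -> .   bit 0 = 0  t=0,i=3
  bits 01001010 = 74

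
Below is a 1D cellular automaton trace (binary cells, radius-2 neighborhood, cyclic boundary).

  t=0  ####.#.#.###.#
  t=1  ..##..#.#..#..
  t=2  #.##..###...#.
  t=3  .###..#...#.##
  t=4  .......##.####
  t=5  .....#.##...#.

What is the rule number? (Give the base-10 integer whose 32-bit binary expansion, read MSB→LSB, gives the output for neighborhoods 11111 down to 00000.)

1616002530

  [31] ##### => .  t=0,i=1
  [30] ####. => #  t=0,i=2
  [29] ###.# => #  t=0,i=3
  [28] ###.. => .  t=2,i=8
  [27] ##.## => .  t=0,i=12
  [26] ##.#. => .  t=0,i=4
  [25] ##..# => .  t=1,i=4
  [24] ##... => .  t=2,i=9
  [23] #.### => .  t=0,i=9
  [22] #.##. => #  t=2,i=2
  [21] #.#.# => .  t=0,i=5
  [20] #.#.. => #  t=1,i=8
  [19] #..## => .  t=2,i=5
  [18] #..#. => .  t=1,i=5
  [17] #...# => #  t=2,i=10
  [16] #.... => .  t=1,i=13
  [15] .#### => .  t=0,i=0
  [14] .###. => .  t=0,i=10
  [13] .##.# => #  t=3,i=13
  [12] .##.. => #  t=1,i=3
  [11] .#.## => #  t=0,i=8
  [10] .#.#. => #  t=0,i=6
  [9] .#..# => .  t=1,i=9
  [8] .#... => #  t=1,i=12
  [7] ..### => #  t=2,i=6
  [6] ..##. => #  t=1,i=2
  [5] ..#.# => #  t=1,i=6
  [4] ..#.. => .  t=1,i=11
  [3] ...## => .  t=1,i=1
  [2] ...#. => .  t=2,i=11
  [1] ....# => #  t=1,i=0
  [0] ..... => .  t=4,i=2
  bits 01100000010100100011110111100010 = 1616002530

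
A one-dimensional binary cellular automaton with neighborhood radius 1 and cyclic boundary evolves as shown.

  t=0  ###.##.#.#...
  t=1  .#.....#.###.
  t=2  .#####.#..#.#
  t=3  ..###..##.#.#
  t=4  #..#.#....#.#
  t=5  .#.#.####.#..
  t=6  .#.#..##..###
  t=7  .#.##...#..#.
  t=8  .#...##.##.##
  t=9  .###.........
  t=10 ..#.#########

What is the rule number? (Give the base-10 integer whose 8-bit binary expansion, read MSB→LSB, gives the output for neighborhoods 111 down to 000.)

  nb ###: next=#  (t=0,i=1, bit7=1)
  nb ##.: next=.  (t=0,i=2, bit6=0)
  nb #.#: next=.  (t=0,i=3, bit5=0)
  nb #..: next=#  (t=0,i=10, bit4=1)
  nb .##: next=.  (t=0,i=0, bit3=0)
  nb .#.: next=#  (t=0,i=7, bit2=1)
  nb ..#: next=.  (t=0,i=12, bit1=0)
  nb ...: next=#  (t=0,i=11, bit0=1)
  bits 10010101 = 149

149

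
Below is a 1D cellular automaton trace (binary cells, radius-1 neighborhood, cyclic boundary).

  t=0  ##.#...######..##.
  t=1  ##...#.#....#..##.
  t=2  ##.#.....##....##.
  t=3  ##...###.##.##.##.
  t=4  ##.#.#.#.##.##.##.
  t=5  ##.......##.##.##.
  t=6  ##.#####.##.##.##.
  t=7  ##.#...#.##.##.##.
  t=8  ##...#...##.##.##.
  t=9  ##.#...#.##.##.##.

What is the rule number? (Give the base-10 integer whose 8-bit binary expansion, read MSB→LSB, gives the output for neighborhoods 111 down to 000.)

73

  [7] ### => .  t=0,i=8
  [6] ##. => #  t=0,i=1
  [5] #.# => .  t=0,i=2
  [4] #.. => .  t=0,i=4
  [3] .## => #  t=0,i=0
  [2] .#. => .  t=0,i=3
  [1] ..# => .  t=0,i=6
  [0] ... => #  t=0,i=5
  bits 01001001 = 73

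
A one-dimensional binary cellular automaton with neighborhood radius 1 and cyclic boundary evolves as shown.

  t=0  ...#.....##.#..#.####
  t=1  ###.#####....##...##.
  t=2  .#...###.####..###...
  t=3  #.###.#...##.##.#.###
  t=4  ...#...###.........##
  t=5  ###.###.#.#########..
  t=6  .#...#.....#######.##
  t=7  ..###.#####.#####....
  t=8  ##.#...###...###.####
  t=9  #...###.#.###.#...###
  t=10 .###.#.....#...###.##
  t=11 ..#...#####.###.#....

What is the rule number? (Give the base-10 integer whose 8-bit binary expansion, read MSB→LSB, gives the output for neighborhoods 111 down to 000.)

147

  nb ###: next=#  (t=0,i=18, bit7=1)
  nb ##.: next=.  (t=0,i=10, bit6=0)
  nb #.#: next=.  (t=0,i=11, bit5=0)
  nb #..: next=#  (t=0,i=0, bit4=1)
  nb .##: next=.  (t=0,i=9, bit3=0)
  nb .#.: next=.  (t=0,i=3, bit2=0)
  nb ..#: next=#  (t=0,i=2, bit1=1)
  nb ...: next=#  (t=0,i=1, bit0=1)
  bits 10010011 = 147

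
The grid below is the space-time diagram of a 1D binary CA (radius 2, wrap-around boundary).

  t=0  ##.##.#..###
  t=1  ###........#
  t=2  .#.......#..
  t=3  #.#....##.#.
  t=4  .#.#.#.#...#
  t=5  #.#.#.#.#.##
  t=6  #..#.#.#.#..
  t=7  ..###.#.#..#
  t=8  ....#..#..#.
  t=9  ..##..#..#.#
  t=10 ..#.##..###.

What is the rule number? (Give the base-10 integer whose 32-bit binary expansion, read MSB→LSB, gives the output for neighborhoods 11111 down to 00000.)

3926134118

  #####|#  b31=1 t=0,i=11
  ####.|#  b30=1 t=0,i=0
  ###.#|#  b29=1 t=0,i=1
  ###..|.  b28=0 t=1,i=2
  ##.##|#  b27=1 t=0,i=2
  ##.#.|.  b26=0 t=0,i=5
  ##..#|#  b25=1 t=9,i=4
  ##...|.  b24=0 t=1,i=3
  #.###|.  b23=0 t=5,i=10
  #.##.|.  b22=0 t=0,i=3
  #.#.#|.  b21=0 t=3,i=0
  #.#..|.  b20=0 t=0,i=6
  #..##|.  b19=0 t=0,i=8
  #..#.|#  b18=1 t=6,i=2
  #...#|.  b17=0 t=2,i=11
  #....|.  b16=0 t=1,i=4
  .####|.  b15=0 t=0,i=10
  .###.|.  b14=0 t=5,i=11
  .##.#|.  b13=0 t=0,i=4
  .##..|.  b12=0 t=9,i=3
  .#.##|#  b11=1 t=5,i=9
  .#.#.|#  b10=1 t=3,i=1
  .#..#|.  b9=0 t=0,i=7
  .#...|#  b8=1 t=2,i=2
  ..###|.  b7=0 t=0,i=9
  ..##.|#  b6=1 t=3,i=7
  ..#.#|#  b5=1 t=4,i=11
  ..#..|.  b4=0 t=2,i=1
  ...##|.  b3=0 t=1,i=10
  ...#.|#  b2=1 t=2,i=0
  ....#|#  b1=1 t=1,i=9
  .....|.  b0=0 t=1,i=5
  bits 11101010000001000000110101100110 = 3926134118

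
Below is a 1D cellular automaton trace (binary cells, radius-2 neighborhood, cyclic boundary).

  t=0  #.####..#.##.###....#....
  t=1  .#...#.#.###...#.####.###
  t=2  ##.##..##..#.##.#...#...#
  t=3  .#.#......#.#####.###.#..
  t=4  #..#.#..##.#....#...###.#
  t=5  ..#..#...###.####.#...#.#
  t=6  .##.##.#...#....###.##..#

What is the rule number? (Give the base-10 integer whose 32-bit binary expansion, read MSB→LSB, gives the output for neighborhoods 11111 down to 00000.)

  nb #####: next=.  (t=3,i=14, bit31=0)
  nb ####.: next=.  (t=0,i=4, bit30=0)
  nb ###.#: next=#  (t=1,i=20, bit29=1)
  nb ###..: next=#  (t=0,i=5, bit28=1)
  nb ##.##: next=.  (t=0,i=12, bit27=0)
  nb ##.#.: next=#  (t=1,i=0, bit26=1)
  nb ##..#: next=.  (t=0,i=6, bit25=0)
  nb ##...: next=.  (t=0,i=16, bit24=0)
  nb #.###: next=.  (t=0,i=2, bit23=0)
  nb #.##.: next=#  (t=0,i=10, bit22=1)
  nb #.#.#: next=#  (t=1,i=7, bit21=1)
  nb #.#..: next=#  (t=1,i=1, bit20=1)
  nb #..##: next=.  (t=2,i=6, bit19=0)
  nb #..#.: next=#  (t=0,i=7, bit18=1)
  nb #...#: next=#  (t=1,i=3, bit17=1)
  nb #....: next=#  (t=0,i=17, bit16=1)
  nb .####: next=.  (t=0,i=3, bit15=0)
  nb .###.: next=.  (t=0,i=14, bit14=0)
  nb .##.#: next=#  (t=0,i=11, bit13=1)
  nb .##..: next=.  (t=2,i=4, bit12=0)
  nb .#.##: next=#  (t=0,i=1, bit11=1)
  nb .#.#.: next=.  (t=1,i=6, bit10=0)
  nb .#..#: next=.  (t=4,i=6, bit9=0)
  nb .#...: next=.  (t=0,i=21, bit8=0)
  nb ..###: next=.  (t=2,i=24, bit7=0)
  nb ..##.: next=.  (t=2,i=7, bit6=0)
  nb ..#.#: next=.  (t=0,i=0, bit5=0)
  nb ..#..: next=#  (t=0,i=20, bit4=1)
  nb ...##: next=.  (t=2,i=23, bit3=0)
  nb ...#.: next=#  (t=0,i=19, bit2=1)
  nb ....#: next=#  (t=0,i=18, bit1=1)
  nb .....: next=.  (t=3,i=6, bit0=0)
  bits 00110100011101110010100000010110 = 880224278

880224278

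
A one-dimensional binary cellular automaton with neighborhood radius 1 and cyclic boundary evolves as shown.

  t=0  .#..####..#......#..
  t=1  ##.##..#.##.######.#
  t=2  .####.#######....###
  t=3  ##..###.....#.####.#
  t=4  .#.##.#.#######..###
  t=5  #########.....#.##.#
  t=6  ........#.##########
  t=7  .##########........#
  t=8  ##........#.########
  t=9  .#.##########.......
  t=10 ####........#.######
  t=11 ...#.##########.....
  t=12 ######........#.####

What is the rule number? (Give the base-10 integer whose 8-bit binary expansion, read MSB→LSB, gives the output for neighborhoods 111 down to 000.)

  [7] ### => .  t=0,i=5
  [6] ##. => #  t=0,i=7
  [5] #.# => #  t=1,i=2
  [4] #.. => .  t=0,i=2
  [3] .## => #  t=0,i=4
  [2] .#. => #  t=0,i=1
  [1] ..# => #  t=0,i=0
  [0] ... => #  t=0,i=12
  bits 01101111 = 111

111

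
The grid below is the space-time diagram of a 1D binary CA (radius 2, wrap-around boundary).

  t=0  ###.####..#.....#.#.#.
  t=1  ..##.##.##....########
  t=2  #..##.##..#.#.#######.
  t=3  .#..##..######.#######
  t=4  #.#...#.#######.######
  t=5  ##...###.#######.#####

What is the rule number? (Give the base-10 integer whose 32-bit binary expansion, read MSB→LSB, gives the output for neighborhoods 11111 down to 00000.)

  ##### -> #   bit 31 = 1  t=1,i=16
  ####. -> #   bit 30 = 1  t=0,i=6
  ###.# -> #   bit 29 = 1  t=0,i=2
  ###.. -> .   bit 28 = 0  t=0,i=7
  ##.## -> #   bit 27 = 1  t=0,i=3
  ##.#. -> #   bit 26 = 1  t=2,i=21
  ##..# -> #   bit 25 = 1  t=0,i=8
  ##... -> #   bit 24 = 1  t=1,i=10
  #.### -> .   bit 23 = 0  t=0,i=0
  #.##. -> .   bit 22 = 0  t=1,i=5
  #.#.# -> #   bit 21 = 1  t=0,i=18
  #.#.. -> .   bit 20 = 0  t=2,i=0
  #..## -> .   bit 19 = 0  t=1,i=1
  #..#. -> #   bit 18 = 1  t=0,i=9
  #...# -> .   bit 17 = 0  t=4,i=4
  #.... -> .   bit 16 = 0  t=0,i=12
  .#### -> #   bit 15 = 1  t=0,i=5
  .###. -> .   bit 14 = 0  t=0,i=1
  .##.# -> #   bit 13 = 1  t=1,i=3
  .##.. -> .   bit 12 = 0  t=1,i=9
  .#.## -> #   bit 11 = 1  t=0,i=21
  .#.#. -> #   bit 10 = 1  t=0,i=17
  .#..# -> #   bit 9 = 1  t=2,i=1
  .#... -> .   bit 8 = 0  t=0,i=11
  ..### -> #   bit 7 = 1  t=1,i=14
  ..##. -> .   bit 6 = 0  t=1,i=2
  ..#.# -> #   bit 5 = 1  t=0,i=16
  ..#.. -> .   bit 4 = 0  t=0,i=10
  ...## -> .   bit 3 = 0  t=1,i=13
  ...#. -> #   bit 2 = 1  t=0,i=15
  ....# -> #   bit 1 = 1  t=0,i=14
  ..... -> .   bit 0 = 0  t=0,i=13
  bits 11101111001001001010111010100110 = 4012158630

4012158630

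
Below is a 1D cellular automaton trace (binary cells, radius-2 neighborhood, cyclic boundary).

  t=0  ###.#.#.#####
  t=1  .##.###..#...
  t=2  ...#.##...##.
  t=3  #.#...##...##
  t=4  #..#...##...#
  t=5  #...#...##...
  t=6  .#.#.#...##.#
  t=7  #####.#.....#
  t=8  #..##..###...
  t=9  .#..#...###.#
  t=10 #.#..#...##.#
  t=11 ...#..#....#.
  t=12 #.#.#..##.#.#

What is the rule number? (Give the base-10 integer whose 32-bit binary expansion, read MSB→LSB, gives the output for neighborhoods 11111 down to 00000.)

2032260869

  nb #####: next=.  (t=0,i=0, bit31=0)
  nb ####.: next=#  (t=0,i=1, bit30=1)
  nb ###.#: next=#  (t=0,i=2, bit29=1)
  nb ###..: next=#  (t=1,i=6, bit28=1)
  nb ##.##: next=#  (t=1,i=3, bit27=1)
  nb ##.#.: next=.  (t=0,i=3, bit26=0)
  nb ##..#: next=.  (t=1,i=7, bit25=0)
  nb ##...: next=#  (t=2,i=7, bit24=1)
  nb #.###: next=.  (t=0,i=8, bit23=0)
  nb #.##.: next=.  (t=2,i=5, bit22=0)
  nb #.#.#: next=#  (t=0,i=4, bit21=1)
  nb #.#..: next=.  (t=3,i=2, bit20=0)
  nb #..##: next=.  (t=8,i=2, bit19=0)
  nb #..#.: next=.  (t=1,i=8, bit18=0)
  nb #...#: next=.  (t=2,i=8, bit17=0)
  nb #....: next=#  (t=1,i=11, bit16=1)
  nb .####: next=#  (t=0,i=9, bit15=1)
  nb .###.: next=#  (t=1,i=5, bit14=1)
  nb .##.#: next=.  (t=1,i=2, bit13=0)
  nb .##..: next=#  (t=2,i=6, bit12=1)
  nb .#.##: next=.  (t=0,i=7, bit11=0)
  nb .#.#.: next=#  (t=0,i=5, bit10=1)
  nb .#..#: next=#  (t=8,i=1, bit9=1)
  nb .#...: next=#  (t=1,i=10, bit8=1)
  nb ..###: next=.  (t=3,i=11, bit7=0)
  nb ..##.: next=.  (t=1,i=1, bit6=0)
  nb ..#.#: next=.  (t=2,i=3, bit5=0)
  nb ..#..: next=.  (t=1,i=9, bit4=0)
  nb ...##: next=.  (t=1,i=0, bit3=0)
  nb ...#.: next=#  (t=2,i=2, bit2=1)
  nb ....#: next=.  (t=1,i=12, bit1=0)
  nb .....: next=#  (t=7,i=9, bit0=1)
  bits 01111001001000011101011100000101 = 2032260869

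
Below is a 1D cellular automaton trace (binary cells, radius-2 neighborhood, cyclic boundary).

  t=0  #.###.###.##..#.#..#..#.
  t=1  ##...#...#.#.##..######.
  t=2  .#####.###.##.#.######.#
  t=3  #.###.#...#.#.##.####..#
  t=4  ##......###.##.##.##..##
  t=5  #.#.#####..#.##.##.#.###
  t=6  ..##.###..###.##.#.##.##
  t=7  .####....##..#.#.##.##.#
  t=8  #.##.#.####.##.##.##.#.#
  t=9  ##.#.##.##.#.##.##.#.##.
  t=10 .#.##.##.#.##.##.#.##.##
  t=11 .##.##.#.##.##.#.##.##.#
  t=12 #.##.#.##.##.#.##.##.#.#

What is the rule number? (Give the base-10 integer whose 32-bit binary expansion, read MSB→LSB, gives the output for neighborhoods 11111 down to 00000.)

3375282943

  ##### -> #   bit 31 = 1  t=1,i=19
  ####. -> #   bit 30 = 1  t=1,i=21
  ###.# -> .   bit 29 = 0  t=0,i=4
  ###.. -> .   bit 28 = 0  t=3,i=20
  ##.## -> #   bit 27 = 1  t=0,i=5
  ##.#. -> .   bit 26 = 0  t=2,i=13
  ##..# -> .   bit 25 = 0  t=0,i=12
  ##... -> #   bit 24 = 1  t=1,i=2
  #.### -> .   bit 23 = 0  t=0,i=2
  #.##. -> .   bit 22 = 0  t=0,i=10
  #.#.# -> #   bit 21 = 1  t=0,i=0
  #.#.. -> .   bit 20 = 0  t=0,i=16
  #..## -> #   bit 19 = 1  t=1,i=16
  #..#. -> #   bit 18 = 1  t=0,i=13
  #...# -> #   bit 17 = 1  t=1,i=3
  #.... -> .   bit 16 = 0  t=4,i=3
  .#### -> #   bit 15 = 1  t=1,i=18
  .###. -> .   bit 14 = 0  t=0,i=3
  .##.# -> #   bit 13 = 1  t=2,i=12
  .##.. -> #   bit 12 = 1  t=0,i=11
  .#.## -> #   bit 11 = 1  t=0,i=1
  .#.#. -> .   bit 10 = 0  t=0,i=15
  .#..# -> #   bit 9 = 1  t=0,i=17
  .#... -> .   bit 8 = 0  t=1,i=6
  ..### -> #   bit 7 = 1  t=1,i=17
  ..##. -> #   bit 6 = 1  t=3,i=23
  ..#.# -> #   bit 5 = 1  t=0,i=14
  ..#.. -> #   bit 4 = 1  t=0,i=19
  ...## -> #   bit 3 = 1  t=4,i=7
  ...#. -> #   bit 2 = 1  t=1,i=4
  ....# -> #   bit 1 = 1  t=4,i=6
  ..... -> #   bit 0 = 1  t=4,i=4
  bits 11001001001011101011101011111111 = 3375282943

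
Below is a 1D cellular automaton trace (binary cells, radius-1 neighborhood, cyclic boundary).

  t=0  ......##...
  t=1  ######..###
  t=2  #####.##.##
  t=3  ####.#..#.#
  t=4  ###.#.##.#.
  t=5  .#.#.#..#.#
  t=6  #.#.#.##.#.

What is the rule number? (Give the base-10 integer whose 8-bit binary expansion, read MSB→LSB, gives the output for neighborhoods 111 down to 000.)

179

  ### -> #   bit 7 = 1  t=1,i=0
  ##. -> .   bit 6 = 0  t=0,i=7
  #.# -> #   bit 5 = 1  t=2,i=5
  #.. -> #   bit 4 = 1  t=0,i=8
  .## -> .   bit 3 = 0  t=0,i=6
  .#. -> .   bit 2 = 0  t=3,i=5
  ..# -> #   bit 1 = 1  t=0,i=5
  ... -> #   bit 0 = 1  t=0,i=0
  bits 10110011 = 179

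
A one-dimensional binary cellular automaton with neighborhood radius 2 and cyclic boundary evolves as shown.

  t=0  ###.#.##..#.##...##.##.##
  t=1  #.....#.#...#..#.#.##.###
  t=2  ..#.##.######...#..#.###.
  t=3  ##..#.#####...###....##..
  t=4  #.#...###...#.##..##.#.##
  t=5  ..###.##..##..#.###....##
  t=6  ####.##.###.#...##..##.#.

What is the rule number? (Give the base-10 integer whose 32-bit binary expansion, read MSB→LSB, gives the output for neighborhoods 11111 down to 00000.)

2329658838

  #####|#  b31=1 t=0,i=0
  ####.|.  b30=0 t=0,i=1
  ###.#|.  b29=0 t=0,i=2
  ###..|.  b28=0 t=1,i=0
  ##.##|#  b27=1 t=0,i=19
  ##.#.|.  b26=0 t=0,i=3
  ##..#|#  b25=1 t=0,i=8
  ##...|.  b24=0 t=0,i=14
  #.###|#  b23=1 t=0,i=23
  #.##.|#  b22=1 t=0,i=6
  #.#.#|.  b21=0 t=0,i=4
  #.#..|#  b20=1 t=1,i=8
  #..##|#  b19=1 t=3,i=24
  #..#.|.  b18=0 t=0,i=9
  #...#|#  b17=1 t=0,i=15
  #....|#  b16=1 t=1,i=2
  .####|#  b15=1 t=0,i=24
  .###.|#  b14=1 t=2,i=22
  .##.#|.  b13=0 t=0,i=18
  .##..|.  b12=0 t=0,i=7
  .#.##|.  b11=0 t=0,i=5
  .#.#.|#  b10=1 t=1,i=7
  .#..#|.  b9=0 t=1,i=13
  .#...|#  b8=1 t=1,i=9
  ..###|#  b7=1 t=3,i=14
  ..##.|#  b6=1 t=0,i=17
  ..#.#|.  b5=0 t=0,i=10
  ..#..|#  b4=1 t=1,i=12
  ...##|.  b3=0 t=0,i=16
  ...#.|#  b2=1 t=1,i=5
  ....#|#  b1=1 t=1,i=4
  .....|.  b0=0 t=1,i=3
  bits 10001010110110111100010111010110 = 2329658838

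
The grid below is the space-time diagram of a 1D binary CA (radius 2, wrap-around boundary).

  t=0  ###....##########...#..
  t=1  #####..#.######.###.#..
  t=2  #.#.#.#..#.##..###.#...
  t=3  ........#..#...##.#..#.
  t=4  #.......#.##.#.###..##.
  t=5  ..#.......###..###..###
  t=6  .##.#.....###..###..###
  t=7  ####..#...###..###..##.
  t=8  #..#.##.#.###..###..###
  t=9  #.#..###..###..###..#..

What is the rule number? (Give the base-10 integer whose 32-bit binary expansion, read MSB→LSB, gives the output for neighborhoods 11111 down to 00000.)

2647089360

  nb #####: next=#  (t=0,i=9, bit31=1)
  nb ####.: next=.  (t=0,i=15, bit30=0)
  nb ###.#: next=.  (t=1,i=14, bit29=0)
  nb ###..: next=#  (t=0,i=2, bit28=1)
  nb ##.##: next=#  (t=1,i=15, bit27=1)
  nb ##.#.: next=#  (t=1,i=19, bit26=1)
  nb ##..#: next=.  (t=1,i=5, bit25=0)
  nb ##...: next=#  (t=0,i=3, bit24=1)
  nb #.###: next=#  (t=1,i=9, bit23=1)
  nb #.##.: next=#  (t=2,i=11, bit22=1)
  nb #.#.#: next=.  (t=2,i=2, bit21=0)
  nb #.#..: next=.  (t=1,i=20, bit20=0)
  nb #..##: next=.  (t=0,i=22, bit19=0)
  nb #..#.: next=#  (t=1,i=6, bit18=1)
  nb #...#: next=#  (t=0,i=18, bit17=1)
  nb #....: next=#  (t=0,i=4, bit16=1)
  nb .####: next=.  (t=0,i=8, bit15=0)
  nb .###.: next=#  (t=0,i=1, bit14=1)
  nb .##.#: next=#  (t=3,i=16, bit13=1)
  nb .##..: next=.  (t=2,i=12, bit12=0)
  nb .#.##: next=.  (t=1,i=8, bit11=0)
  nb .#.#.: next=.  (t=2,i=1, bit10=0)
  nb .#..#: next=.  (t=0,i=21, bit9=0)
  nb .#...: next=.  (t=2,i=20, bit8=0)
  nb ..###: next=#  (t=0,i=0, bit7=1)
  nb ..##.: next=#  (t=3,i=15, bit6=1)
  nb ..#.#: next=.  (t=1,i=7, bit5=0)
  nb ..#..: next=#  (t=0,i=20, bit4=1)
  nb ...##: next=.  (t=0,i=6, bit3=0)
  nb ...#.: next=.  (t=0,i=19, bit2=0)
  nb ....#: next=.  (t=0,i=5, bit1=0)
  nb .....: next=.  (t=3,i=1, bit0=0)
  bits 10011101110001110110000011010000 = 2647089360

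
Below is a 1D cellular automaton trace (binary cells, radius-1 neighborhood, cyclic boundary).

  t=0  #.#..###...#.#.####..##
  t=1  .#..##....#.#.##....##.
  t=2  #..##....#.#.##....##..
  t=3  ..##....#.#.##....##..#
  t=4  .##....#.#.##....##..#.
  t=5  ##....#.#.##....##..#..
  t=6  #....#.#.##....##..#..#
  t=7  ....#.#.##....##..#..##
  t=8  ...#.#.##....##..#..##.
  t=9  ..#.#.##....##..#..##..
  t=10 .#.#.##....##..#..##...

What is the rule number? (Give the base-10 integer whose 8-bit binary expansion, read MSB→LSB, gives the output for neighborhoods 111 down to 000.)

42

  nb ###: next=.  (t=0,i=6, bit7=0)
  nb ##.: next=.  (t=0,i=0, bit6=0)
  nb #.#: next=#  (t=0,i=1, bit5=1)
  nb #..: next=.  (t=0,i=3, bit4=0)
  nb .##: next=#  (t=0,i=5, bit3=1)
  nb .#.: next=.  (t=0,i=2, bit2=0)
  nb ..#: next=#  (t=0,i=4, bit1=1)
  nb ...: next=.  (t=0,i=9, bit0=0)
  bits 00101010 = 42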